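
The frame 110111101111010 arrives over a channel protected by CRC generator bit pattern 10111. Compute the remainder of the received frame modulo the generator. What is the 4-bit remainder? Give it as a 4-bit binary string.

Modulo-2 division of 110111101111010 by 10111:
  pos 0: 11011 XOR 10111 = 01100
  pos 1: 11001 XOR 10111 = 01110
  pos 2: 11101 XOR 10111 = 01010
  pos 3: 10100 XOR 10111 = 00011
  pos 6: 11111 XOR 10111 = 01000
  pos 7: 10001 XOR 10111 = 00110
  pos 9: 11001 XOR 10111 = 01110
  pos 10: 11100 XOR 10111 = 01011
Remainder = 1011 (nonzero — an error is detected).

1011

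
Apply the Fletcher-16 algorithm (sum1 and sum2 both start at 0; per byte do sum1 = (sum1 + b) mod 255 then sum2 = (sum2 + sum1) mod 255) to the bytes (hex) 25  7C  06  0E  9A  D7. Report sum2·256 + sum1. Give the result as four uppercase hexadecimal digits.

Running sums (mod 255):
  after byte 0 (25): sum1=37, sum2=37
  after byte 1 (7C): sum1=161, sum2=198
  after byte 2 (06): sum1=167, sum2=110
  after byte 3 (0E): sum1=181, sum2=36
  after byte 4 (9A): sum1=80, sum2=116
  after byte 5 (D7): sum1=40, sum2=156
Checksum = sum2·256 + sum1 = 156·256 + 40 = 39976 = 0x9C28.

9C28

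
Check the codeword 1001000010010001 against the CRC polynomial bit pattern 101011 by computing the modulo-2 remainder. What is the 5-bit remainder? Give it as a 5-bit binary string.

01101

Modulo-2 division of 1001000010010001 by 101011:
  pos 0: 100100 XOR 101011 = 001111
  pos 2: 111100 XOR 101011 = 010111
  pos 3: 101111 XOR 101011 = 000100
  pos 6: 100001 XOR 101011 = 001010
  pos 8: 101000 XOR 101011 = 000011
Remainder = 01101 (nonzero — an error is detected).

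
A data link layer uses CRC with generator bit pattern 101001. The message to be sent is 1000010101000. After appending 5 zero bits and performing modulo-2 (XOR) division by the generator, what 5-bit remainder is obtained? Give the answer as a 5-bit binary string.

Append 5 zeros: 100001010100000000. Divide by 101001 (XOR where the leading bit is 1):
  pos 0: 100001 XOR 101001 = 001000
  pos 2: 100001 XOR 101001 = 001000
  pos 4: 100001 XOR 101001 = 001000
  pos 6: 100000 XOR 101001 = 001001
  pos 8: 100100 XOR 101001 = 001101
  pos 10: 110100 XOR 101001 = 011101
  pos 11: 111010 XOR 101001 = 010011
  pos 12: 100110 XOR 101001 = 001111
Remainder (last 5 bits) = 01111. This is the CRC / FCS.

01111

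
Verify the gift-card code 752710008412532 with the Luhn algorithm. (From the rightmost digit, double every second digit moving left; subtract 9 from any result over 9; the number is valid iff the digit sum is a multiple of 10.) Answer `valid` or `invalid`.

From the right, keep odd positions and double even positions (subtract 9 from any doubled value over 9):
  doubled (positions 2,4,...): 6 4 8 0 0 5 1 → sum 24
  kept (positions 1,3,...): 2 5 1 8 0 1 2 7 → sum 26
Total = 50.
50 mod 10 = 0, so the number is valid.

valid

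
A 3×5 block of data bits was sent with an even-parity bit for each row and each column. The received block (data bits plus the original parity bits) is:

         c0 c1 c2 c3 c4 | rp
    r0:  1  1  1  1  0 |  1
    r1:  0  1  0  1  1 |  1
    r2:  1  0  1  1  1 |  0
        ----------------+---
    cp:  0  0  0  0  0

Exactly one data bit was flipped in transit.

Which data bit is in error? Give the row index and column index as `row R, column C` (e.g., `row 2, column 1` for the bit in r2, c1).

row 0, column 3

Recompute each row's even parity and compare to rp:
  r0: data parity 0, sent rp 1 → mismatch
  r1: data parity 1, sent rp 1 → ok
  r2: data parity 0, sent rp 0 → ok
Recompute each column's even parity and compare to cp:
  c0: data parity 0, sent cp 0 → ok
  c1: data parity 0, sent cp 0 → ok
  c2: data parity 0, sent cp 0 → ok
  c3: data parity 1, sent cp 0 → mismatch
  c4: data parity 0, sent cp 0 → ok
Exactly one row (r0) and one column (c3) fail → the flipped bit is at their intersection.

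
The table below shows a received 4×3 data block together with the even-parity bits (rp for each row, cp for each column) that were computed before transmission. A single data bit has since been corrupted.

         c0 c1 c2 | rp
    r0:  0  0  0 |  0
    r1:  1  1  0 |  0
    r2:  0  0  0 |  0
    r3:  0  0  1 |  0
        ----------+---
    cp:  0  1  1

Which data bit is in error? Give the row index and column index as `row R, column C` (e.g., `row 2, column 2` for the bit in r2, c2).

Recompute each row's even parity and compare to rp:
  r0: data parity 0, sent rp 0 → ok
  r1: data parity 0, sent rp 0 → ok
  r2: data parity 0, sent rp 0 → ok
  r3: data parity 1, sent rp 0 → mismatch
Recompute each column's even parity and compare to cp:
  c0: data parity 1, sent cp 0 → mismatch
  c1: data parity 1, sent cp 1 → ok
  c2: data parity 1, sent cp 1 → ok
Exactly one row (r3) and one column (c0) fail → the flipped bit is at their intersection.

row 3, column 0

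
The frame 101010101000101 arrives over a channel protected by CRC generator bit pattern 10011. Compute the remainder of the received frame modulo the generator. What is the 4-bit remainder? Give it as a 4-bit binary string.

Modulo-2 division of 101010101000101 by 10011:
  pos 0: 10101 XOR 10011 = 00110
  pos 2: 11001 XOR 10011 = 01010
  pos 3: 10100 XOR 10011 = 00111
  pos 5: 11110 XOR 10011 = 01101
  pos 6: 11010 XOR 10011 = 01001
  pos 7: 10010 XOR 10011 = 00001
Remainder = 1101 (nonzero — an error is detected).

1101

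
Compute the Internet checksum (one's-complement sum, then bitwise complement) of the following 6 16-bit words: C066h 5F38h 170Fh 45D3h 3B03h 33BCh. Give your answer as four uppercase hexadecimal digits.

One's-complement addition (fold any carry out of bit 15 back into bit 0):
  0xC066 + 0x5F38 = 0x11F9E → wrap carry → 0x1F9F
  0x1F9F + 0x170F = 0x036AE
  0x36AE + 0x45D3 = 0x07C81
  0x7C81 + 0x3B03 = 0x0B784
  0xB784 + 0x33BC = 0x0EB40
One's-complement sum = 0xEB40.
Checksum = ~0xEB40 & 0xFFFF = 0x14BF.

14BF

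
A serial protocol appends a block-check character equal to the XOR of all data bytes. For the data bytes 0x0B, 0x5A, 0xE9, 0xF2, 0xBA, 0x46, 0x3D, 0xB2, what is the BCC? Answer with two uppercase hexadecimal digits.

XOR the bytes together:
  start with 0x0B
  0x0B ⊕ 0x5A = 0x51
  0x51 ⊕ 0xE9 = 0xB8
  0xB8 ⊕ 0xF2 = 0x4A
  0x4A ⊕ 0xBA = 0xF0
  0xF0 ⊕ 0x46 = 0xB6
  0xB6 ⊕ 0x3D = 0x8B
  0x8B ⊕ 0xB2 = 0x39

39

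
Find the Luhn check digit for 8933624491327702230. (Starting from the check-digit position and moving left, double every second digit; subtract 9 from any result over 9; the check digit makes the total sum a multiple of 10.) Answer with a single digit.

Partial digits right→left: 0 3 2 2 0 7 7 2 3 1 9 4 4 2 6 3 3 9 8
Double every second digit counting from the check-digit position (so the 1st, 3rd, 5th, ... of the partial from the right).
  doubled (with −9 where >9): 0 4 0 5 6 9 8 3 6 7 → sum 48
  kept as-is: 3 2 7 2 1 4 2 3 9 → sum 33
Total = 48 + 33 = 81.
Check digit = (10 − (81 mod 10)) mod 10 = 9.

9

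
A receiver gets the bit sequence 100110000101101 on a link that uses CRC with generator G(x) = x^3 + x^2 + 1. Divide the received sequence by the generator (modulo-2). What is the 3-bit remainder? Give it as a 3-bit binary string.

Modulo-2 division of 100110000101101 by 1101:
  pos 0: 1001 XOR 1101 = 0100
  pos 1: 1001 XOR 1101 = 0100
  pos 2: 1000 XOR 1101 = 0101
  pos 3: 1010 XOR 1101 = 0111
  pos 4: 1110 XOR 1101 = 0011
  pos 6: 1101 XOR 1101 = 0000
  pos 11: 1101 XOR 1101 = 0000
Remainder = 000 (zero — the frame passes the CRC check).

000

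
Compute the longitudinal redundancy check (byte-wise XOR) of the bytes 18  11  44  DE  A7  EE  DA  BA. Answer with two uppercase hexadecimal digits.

BA

XOR the bytes together:
  start with 0x18
  0x18 ⊕ 0x11 = 0x09
  0x09 ⊕ 0x44 = 0x4D
  0x4D ⊕ 0xDE = 0x93
  0x93 ⊕ 0xA7 = 0x34
  0x34 ⊕ 0xEE = 0xDA
  0xDA ⊕ 0xDA = 0x00
  0x00 ⊕ 0xBA = 0xBA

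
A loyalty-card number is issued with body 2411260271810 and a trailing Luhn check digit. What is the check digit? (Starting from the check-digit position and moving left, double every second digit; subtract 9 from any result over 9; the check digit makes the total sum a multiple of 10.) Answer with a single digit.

3

Partial digits right→left: 0 1 8 1 7 2 0 6 2 1 1 4 2
Double every second digit counting from the check-digit position (so the 1st, 3rd, 5th, ... of the partial from the right).
  doubled (with −9 where >9): 0 7 5 0 4 2 4 → sum 22
  kept as-is: 1 1 2 6 1 4 → sum 15
Total = 22 + 15 = 37.
Check digit = (10 − (37 mod 10)) mod 10 = 3.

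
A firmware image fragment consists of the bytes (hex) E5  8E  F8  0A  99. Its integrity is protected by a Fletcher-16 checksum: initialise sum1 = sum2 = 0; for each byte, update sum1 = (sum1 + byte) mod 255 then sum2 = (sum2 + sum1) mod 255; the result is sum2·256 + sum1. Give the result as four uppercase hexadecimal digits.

Running sums (mod 255):
  after byte 0 (E5): sum1=229, sum2=229
  after byte 1 (8E): sum1=116, sum2=90
  after byte 2 (F8): sum1=109, sum2=199
  after byte 3 (0A): sum1=119, sum2=63
  after byte 4 (99): sum1=17, sum2=80
Checksum = sum2·256 + sum1 = 80·256 + 17 = 20497 = 0x5011.

5011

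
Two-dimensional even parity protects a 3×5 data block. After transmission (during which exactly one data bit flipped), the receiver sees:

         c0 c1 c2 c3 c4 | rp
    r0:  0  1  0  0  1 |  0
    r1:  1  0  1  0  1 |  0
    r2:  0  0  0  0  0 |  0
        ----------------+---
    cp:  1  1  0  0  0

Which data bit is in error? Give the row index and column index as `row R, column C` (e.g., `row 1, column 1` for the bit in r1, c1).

row 1, column 2

Recompute each row's even parity and compare to rp:
  r0: data parity 0, sent rp 0 → ok
  r1: data parity 1, sent rp 0 → mismatch
  r2: data parity 0, sent rp 0 → ok
Recompute each column's even parity and compare to cp:
  c0: data parity 1, sent cp 1 → ok
  c1: data parity 1, sent cp 1 → ok
  c2: data parity 1, sent cp 0 → mismatch
  c3: data parity 0, sent cp 0 → ok
  c4: data parity 0, sent cp 0 → ok
Exactly one row (r1) and one column (c2) fail → the flipped bit is at their intersection.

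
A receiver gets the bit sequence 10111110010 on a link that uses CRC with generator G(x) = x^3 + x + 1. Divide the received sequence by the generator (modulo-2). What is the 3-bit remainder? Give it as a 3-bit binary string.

110

Modulo-2 division of 10111110010 by 1011:
  pos 0: 1011 XOR 1011 = 0000
  pos 4: 1110 XOR 1011 = 0101
  pos 5: 1010 XOR 1011 = 0001
Remainder = 110 (nonzero — an error is detected).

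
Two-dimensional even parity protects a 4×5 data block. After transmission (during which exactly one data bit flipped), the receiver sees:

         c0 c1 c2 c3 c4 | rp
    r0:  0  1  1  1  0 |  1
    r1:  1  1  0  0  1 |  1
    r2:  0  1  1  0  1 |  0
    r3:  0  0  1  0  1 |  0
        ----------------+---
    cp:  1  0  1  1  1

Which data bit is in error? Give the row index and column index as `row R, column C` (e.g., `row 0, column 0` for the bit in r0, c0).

row 2, column 1

Recompute each row's even parity and compare to rp:
  r0: data parity 1, sent rp 1 → ok
  r1: data parity 1, sent rp 1 → ok
  r2: data parity 1, sent rp 0 → mismatch
  r3: data parity 0, sent rp 0 → ok
Recompute each column's even parity and compare to cp:
  c0: data parity 1, sent cp 1 → ok
  c1: data parity 1, sent cp 0 → mismatch
  c2: data parity 1, sent cp 1 → ok
  c3: data parity 1, sent cp 1 → ok
  c4: data parity 1, sent cp 1 → ok
Exactly one row (r2) and one column (c1) fail → the flipped bit is at their intersection.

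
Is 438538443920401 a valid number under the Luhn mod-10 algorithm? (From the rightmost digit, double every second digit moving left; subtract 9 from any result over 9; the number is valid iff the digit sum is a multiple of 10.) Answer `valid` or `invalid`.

valid

From the right, keep odd positions and double even positions (subtract 9 from any doubled value over 9):
  doubled (positions 2,4,...): 0 0 9 8 7 1 6 → sum 31
  kept (positions 1,3,...): 1 4 2 3 4 3 8 4 → sum 29
Total = 60.
60 mod 10 = 0, so the number is valid.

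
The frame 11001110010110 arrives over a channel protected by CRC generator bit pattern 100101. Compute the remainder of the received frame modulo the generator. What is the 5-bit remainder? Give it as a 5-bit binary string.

00111

Modulo-2 division of 11001110010110 by 100101:
  pos 0: 110011 XOR 100101 = 010110
  pos 1: 101101 XOR 100101 = 001000
  pos 3: 100000 XOR 100101 = 000101
  pos 6: 101101 XOR 100101 = 001000
  pos 8: 100010 XOR 100101 = 000111
Remainder = 00111 (nonzero — an error is detected).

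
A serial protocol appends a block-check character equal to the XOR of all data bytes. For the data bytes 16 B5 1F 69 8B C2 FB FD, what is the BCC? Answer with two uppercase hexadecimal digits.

XOR the bytes together:
  start with 0x16
  0x16 ⊕ 0xB5 = 0xA3
  0xA3 ⊕ 0x1F = 0xBC
  0xBC ⊕ 0x69 = 0xD5
  0xD5 ⊕ 0x8B = 0x5E
  0x5E ⊕ 0xC2 = 0x9C
  0x9C ⊕ 0xFB = 0x67
  0x67 ⊕ 0xFD = 0x9A

9A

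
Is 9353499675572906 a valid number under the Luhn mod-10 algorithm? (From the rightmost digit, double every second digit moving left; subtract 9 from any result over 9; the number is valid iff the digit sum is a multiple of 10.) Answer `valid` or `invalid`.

From the right, keep odd positions and double even positions (subtract 9 from any doubled value over 9):
  doubled (positions 2,4,...): 0 4 1 5 9 8 1 9 → sum 37
  kept (positions 1,3,...): 6 9 7 5 6 9 3 3 → sum 48
Total = 85.
85 mod 10 = 5, so the number is invalid.

invalid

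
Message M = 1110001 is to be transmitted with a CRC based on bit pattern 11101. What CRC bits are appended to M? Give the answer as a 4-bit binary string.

0011

Append 4 zeros: 11100010000. Divide by 11101 (XOR where the leading bit is 1):
  pos 0: 11100 XOR 11101 = 00001
  pos 4: 10100 XOR 11101 = 01001
  pos 5: 10010 XOR 11101 = 01111
  pos 6: 11110 XOR 11101 = 00011
Remainder (last 4 bits) = 0011. This is the CRC / FCS.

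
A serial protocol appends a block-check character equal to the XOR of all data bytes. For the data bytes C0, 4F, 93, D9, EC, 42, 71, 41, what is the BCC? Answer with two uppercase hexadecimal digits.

XOR the bytes together:
  start with 0xC0
  0xC0 ⊕ 0x4F = 0x8F
  0x8F ⊕ 0x93 = 0x1C
  0x1C ⊕ 0xD9 = 0xC5
  0xC5 ⊕ 0xEC = 0x29
  0x29 ⊕ 0x42 = 0x6B
  0x6B ⊕ 0x71 = 0x1A
  0x1A ⊕ 0x41 = 0x5B

5B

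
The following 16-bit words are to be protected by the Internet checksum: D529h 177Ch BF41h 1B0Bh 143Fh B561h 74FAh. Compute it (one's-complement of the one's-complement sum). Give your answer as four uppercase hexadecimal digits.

One's-complement addition (fold any carry out of bit 15 back into bit 0):
  0xD529 + 0x177C = 0x0ECA5
  0xECA5 + 0xBF41 = 0x1ABE6 → wrap carry → 0xABE7
  0xABE7 + 0x1B0B = 0x0C6F2
  0xC6F2 + 0x143F = 0x0DB31
  0xDB31 + 0xB561 = 0x19092 → wrap carry → 0x9093
  0x9093 + 0x74FA = 0x1058D → wrap carry → 0x058E
One's-complement sum = 0x058E.
Checksum = ~0x058E & 0xFFFF = 0xFA71.

FA71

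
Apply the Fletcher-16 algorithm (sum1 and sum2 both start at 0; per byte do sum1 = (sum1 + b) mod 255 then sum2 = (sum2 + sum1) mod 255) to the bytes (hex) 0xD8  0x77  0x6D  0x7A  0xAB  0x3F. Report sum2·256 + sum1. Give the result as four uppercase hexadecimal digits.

2623

Running sums (mod 255):
  after byte 0 (0xD8): sum1=216, sum2=216
  after byte 1 (0x77): sum1=80, sum2=41
  after byte 2 (0x6D): sum1=189, sum2=230
  after byte 3 (0x7A): sum1=56, sum2=31
  after byte 4 (0xAB): sum1=227, sum2=3
  after byte 5 (0x3F): sum1=35, sum2=38
Checksum = sum2·256 + sum1 = 38·256 + 35 = 9763 = 0x2623.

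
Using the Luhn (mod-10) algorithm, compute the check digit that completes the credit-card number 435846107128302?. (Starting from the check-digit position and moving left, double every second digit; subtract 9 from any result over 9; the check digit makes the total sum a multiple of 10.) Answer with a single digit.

Partial digits right→left: 2 0 3 8 2 1 7 0 1 6 4 8 5 3 4
Double every second digit counting from the check-digit position (so the 1st, 3rd, 5th, ... of the partial from the right).
  doubled (with −9 where >9): 4 6 4 5 2 8 1 8 → sum 38
  kept as-is: 0 8 1 0 6 8 3 → sum 26
Total = 38 + 26 = 64.
Check digit = (10 − (64 mod 10)) mod 10 = 6.

6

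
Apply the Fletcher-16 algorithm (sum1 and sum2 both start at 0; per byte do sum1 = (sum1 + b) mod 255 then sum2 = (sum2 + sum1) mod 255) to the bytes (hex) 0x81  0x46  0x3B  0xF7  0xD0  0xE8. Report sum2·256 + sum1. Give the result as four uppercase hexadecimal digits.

C7B4

Running sums (mod 255):
  after byte 0 (0x81): sum1=129, sum2=129
  after byte 1 (0x46): sum1=199, sum2=73
  after byte 2 (0x3B): sum1=3, sum2=76
  after byte 3 (0xF7): sum1=250, sum2=71
  after byte 4 (0xD0): sum1=203, sum2=19
  after byte 5 (0xE8): sum1=180, sum2=199
Checksum = sum2·256 + sum1 = 199·256 + 180 = 51124 = 0xC7B4.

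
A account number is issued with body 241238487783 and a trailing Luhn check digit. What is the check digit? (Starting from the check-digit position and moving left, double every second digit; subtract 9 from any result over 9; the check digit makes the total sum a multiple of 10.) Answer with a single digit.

Partial digits right→left: 3 8 7 7 8 4 8 3 2 1 4 2
Double every second digit counting from the check-digit position (so the 1st, 3rd, 5th, ... of the partial from the right).
  doubled (with −9 where >9): 6 5 7 7 4 8 → sum 37
  kept as-is: 8 7 4 3 1 2 → sum 25
Total = 37 + 25 = 62.
Check digit = (10 − (62 mod 10)) mod 10 = 8.

8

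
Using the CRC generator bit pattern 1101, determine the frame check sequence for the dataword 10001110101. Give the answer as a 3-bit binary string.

Append 3 zeros: 10001110101000. Divide by 1101 (XOR where the leading bit is 1):
  pos 0: 1000 XOR 1101 = 0101
  pos 1: 1011 XOR 1101 = 0110
  pos 2: 1101 XOR 1101 = 0000
  pos 6: 1010 XOR 1101 = 0111
  pos 7: 1111 XOR 1101 = 0010
  pos 9: 1000 XOR 1101 = 0101
  pos 10: 1010 XOR 1101 = 0111
Remainder (last 3 bits) = 111. This is the CRC / FCS.

111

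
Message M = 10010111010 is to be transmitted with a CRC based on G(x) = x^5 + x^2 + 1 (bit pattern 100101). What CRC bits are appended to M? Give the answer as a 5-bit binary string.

11101

Append 5 zeros: 1001011101000000. Divide by 100101 (XOR where the leading bit is 1):
  pos 0: 100101 XOR 100101 = 000000
  pos 6: 110100 XOR 100101 = 010001
  pos 7: 100010 XOR 100101 = 000111
  pos 10: 111000 XOR 100101 = 011101
Remainder (last 5 bits) = 11101. This is the CRC / FCS.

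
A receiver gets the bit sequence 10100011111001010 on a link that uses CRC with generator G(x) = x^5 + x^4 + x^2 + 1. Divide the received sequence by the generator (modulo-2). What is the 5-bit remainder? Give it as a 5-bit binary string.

01110

Modulo-2 division of 10100011111001010 by 110101:
  pos 0: 101000 XOR 110101 = 011101
  pos 1: 111011 XOR 110101 = 001110
  pos 3: 111011 XOR 110101 = 001110
  pos 5: 111011 XOR 110101 = 001110
  pos 7: 111000 XOR 110101 = 001101
  pos 9: 110110 XOR 110101 = 000011
Remainder = 01110 (nonzero — an error is detected).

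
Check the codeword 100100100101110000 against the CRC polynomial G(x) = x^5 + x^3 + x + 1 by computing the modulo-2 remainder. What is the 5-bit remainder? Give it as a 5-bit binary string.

Modulo-2 division of 100100100101110000 by 101011:
  pos 0: 100100 XOR 101011 = 001111
  pos 2: 111110 XOR 101011 = 010101
  pos 3: 101010 XOR 101011 = 000001
  pos 8: 110111 XOR 101011 = 011100
  pos 9: 111000 XOR 101011 = 010011
  pos 10: 100110 XOR 101011 = 001101
  pos 12: 110100 XOR 101011 = 011111
Remainder = 11111 (nonzero — an error is detected).

11111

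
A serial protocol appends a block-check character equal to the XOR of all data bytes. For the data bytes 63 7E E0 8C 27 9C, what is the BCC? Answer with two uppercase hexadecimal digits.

CA

XOR the bytes together:
  start with 0x63
  0x63 ⊕ 0x7E = 0x1D
  0x1D ⊕ 0xE0 = 0xFD
  0xFD ⊕ 0x8C = 0x71
  0x71 ⊕ 0x27 = 0x56
  0x56 ⊕ 0x9C = 0xCA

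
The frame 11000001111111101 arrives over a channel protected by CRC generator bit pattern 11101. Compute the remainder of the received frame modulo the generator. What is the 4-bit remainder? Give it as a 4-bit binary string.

Modulo-2 division of 11000001111111101 by 11101:
  pos 0: 11000 XOR 11101 = 00101
  pos 2: 10100 XOR 11101 = 01001
  pos 3: 10011 XOR 11101 = 01110
  pos 4: 11101 XOR 11101 = 00000
  pos 9: 11111 XOR 11101 = 00010
  pos 12: 10101 XOR 11101 = 01000
Remainder = 1000 (nonzero — an error is detected).

1000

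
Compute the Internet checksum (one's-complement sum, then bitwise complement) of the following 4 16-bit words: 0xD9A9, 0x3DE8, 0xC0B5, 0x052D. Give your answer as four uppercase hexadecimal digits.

228B

One's-complement addition (fold any carry out of bit 15 back into bit 0):
  0xD9A9 + 0x3DE8 = 0x11791 → wrap carry → 0x1792
  0x1792 + 0xC0B5 = 0x0D847
  0xD847 + 0x052D = 0x0DD74
One's-complement sum = 0xDD74.
Checksum = ~0xDD74 & 0xFFFF = 0x228B.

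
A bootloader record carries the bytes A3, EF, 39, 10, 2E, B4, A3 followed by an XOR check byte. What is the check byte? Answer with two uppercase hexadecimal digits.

5C

XOR the bytes together:
  start with 0xA3
  0xA3 ⊕ 0xEF = 0x4C
  0x4C ⊕ 0x39 = 0x75
  0x75 ⊕ 0x10 = 0x65
  0x65 ⊕ 0x2E = 0x4B
  0x4B ⊕ 0xB4 = 0xFF
  0xFF ⊕ 0xA3 = 0x5C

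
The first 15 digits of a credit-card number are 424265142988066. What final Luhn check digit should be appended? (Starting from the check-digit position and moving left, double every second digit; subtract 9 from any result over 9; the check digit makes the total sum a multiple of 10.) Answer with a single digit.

Partial digits right→left: 6 6 0 8 8 9 2 4 1 5 6 2 4 2 4
Double every second digit counting from the check-digit position (so the 1st, 3rd, 5th, ... of the partial from the right).
  doubled (with −9 where >9): 3 0 7 4 2 3 8 8 → sum 35
  kept as-is: 6 8 9 4 5 2 2 → sum 36
Total = 35 + 36 = 71.
Check digit = (10 − (71 mod 10)) mod 10 = 9.

9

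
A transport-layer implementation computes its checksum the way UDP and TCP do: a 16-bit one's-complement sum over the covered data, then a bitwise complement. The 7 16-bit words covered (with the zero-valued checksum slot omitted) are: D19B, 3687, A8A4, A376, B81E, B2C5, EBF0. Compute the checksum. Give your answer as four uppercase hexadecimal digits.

One's-complement addition (fold any carry out of bit 15 back into bit 0):
  0xD19B + 0x3687 = 0x10822 → wrap carry → 0x0823
  0x0823 + 0xA8A4 = 0x0B0C7
  0xB0C7 + 0xA376 = 0x1543D → wrap carry → 0x543E
  0x543E + 0xB81E = 0x10C5C → wrap carry → 0x0C5D
  0x0C5D + 0xB2C5 = 0x0BF22
  0xBF22 + 0xEBF0 = 0x1AB12 → wrap carry → 0xAB13
One's-complement sum = 0xAB13.
Checksum = ~0xAB13 & 0xFFFF = 0x54EC.

54EC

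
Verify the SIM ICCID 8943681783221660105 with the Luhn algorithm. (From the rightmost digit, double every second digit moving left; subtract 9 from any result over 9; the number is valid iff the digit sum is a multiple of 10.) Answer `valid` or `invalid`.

From the right, keep odd positions and double even positions (subtract 9 from any doubled value over 9):
  doubled (positions 2,4,...): 0 0 3 4 6 5 7 6 9 → sum 40
  kept (positions 1,3,...): 5 1 6 1 2 8 1 6 4 8 → sum 42
Total = 82.
82 mod 10 = 2, so the number is invalid.

invalid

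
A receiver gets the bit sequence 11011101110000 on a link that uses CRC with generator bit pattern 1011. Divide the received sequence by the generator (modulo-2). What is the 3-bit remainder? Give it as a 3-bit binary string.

Modulo-2 division of 11011101110000 by 1011:
  pos 0: 1101 XOR 1011 = 0110
  pos 1: 1101 XOR 1011 = 0110
  pos 2: 1101 XOR 1011 = 0110
  pos 3: 1100 XOR 1011 = 0111
  pos 4: 1111 XOR 1011 = 0100
  pos 5: 1001 XOR 1011 = 0010
  pos 7: 1010 XOR 1011 = 0001
  pos 10: 1000 XOR 1011 = 0011
Remainder = 011 (nonzero — an error is detected).

011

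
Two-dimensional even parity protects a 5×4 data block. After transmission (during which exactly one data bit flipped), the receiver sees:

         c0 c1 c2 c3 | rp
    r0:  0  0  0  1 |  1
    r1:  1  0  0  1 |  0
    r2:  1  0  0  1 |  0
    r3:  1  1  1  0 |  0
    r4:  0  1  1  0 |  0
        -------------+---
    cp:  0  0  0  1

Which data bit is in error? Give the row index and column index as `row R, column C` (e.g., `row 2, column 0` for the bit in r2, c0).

Recompute each row's even parity and compare to rp:
  r0: data parity 1, sent rp 1 → ok
  r1: data parity 0, sent rp 0 → ok
  r2: data parity 0, sent rp 0 → ok
  r3: data parity 1, sent rp 0 → mismatch
  r4: data parity 0, sent rp 0 → ok
Recompute each column's even parity and compare to cp:
  c0: data parity 1, sent cp 0 → mismatch
  c1: data parity 0, sent cp 0 → ok
  c2: data parity 0, sent cp 0 → ok
  c3: data parity 1, sent cp 1 → ok
Exactly one row (r3) and one column (c0) fail → the flipped bit is at their intersection.

row 3, column 0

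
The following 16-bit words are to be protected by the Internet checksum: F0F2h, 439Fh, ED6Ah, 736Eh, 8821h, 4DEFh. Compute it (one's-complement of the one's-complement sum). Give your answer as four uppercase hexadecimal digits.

9483

One's-complement addition (fold any carry out of bit 15 back into bit 0):
  0xF0F2 + 0x439F = 0x13491 → wrap carry → 0x3492
  0x3492 + 0xED6A = 0x121FC → wrap carry → 0x21FD
  0x21FD + 0x736E = 0x0956B
  0x956B + 0x8821 = 0x11D8C → wrap carry → 0x1D8D
  0x1D8D + 0x4DEF = 0x06B7C
One's-complement sum = 0x6B7C.
Checksum = ~0x6B7C & 0xFFFF = 0x9483.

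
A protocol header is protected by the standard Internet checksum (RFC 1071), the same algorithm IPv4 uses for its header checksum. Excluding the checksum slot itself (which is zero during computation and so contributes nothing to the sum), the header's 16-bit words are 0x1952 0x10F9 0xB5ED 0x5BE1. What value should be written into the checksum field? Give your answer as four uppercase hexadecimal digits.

C3E5

One's-complement addition (fold any carry out of bit 15 back into bit 0):
  0x1952 + 0x10F9 = 0x02A4B
  0x2A4B + 0xB5ED = 0x0E038
  0xE038 + 0x5BE1 = 0x13C19 → wrap carry → 0x3C1A
One's-complement sum = 0x3C1A.
Checksum = ~0x3C1A & 0xFFFF = 0xC3E5.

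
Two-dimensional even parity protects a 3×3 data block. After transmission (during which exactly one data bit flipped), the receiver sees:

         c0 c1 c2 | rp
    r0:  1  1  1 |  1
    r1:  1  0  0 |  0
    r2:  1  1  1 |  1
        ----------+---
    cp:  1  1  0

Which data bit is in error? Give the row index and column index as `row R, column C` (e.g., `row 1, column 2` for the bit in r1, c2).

row 1, column 1

Recompute each row's even parity and compare to rp:
  r0: data parity 1, sent rp 1 → ok
  r1: data parity 1, sent rp 0 → mismatch
  r2: data parity 1, sent rp 1 → ok
Recompute each column's even parity and compare to cp:
  c0: data parity 1, sent cp 1 → ok
  c1: data parity 0, sent cp 1 → mismatch
  c2: data parity 0, sent cp 0 → ok
Exactly one row (r1) and one column (c1) fail → the flipped bit is at their intersection.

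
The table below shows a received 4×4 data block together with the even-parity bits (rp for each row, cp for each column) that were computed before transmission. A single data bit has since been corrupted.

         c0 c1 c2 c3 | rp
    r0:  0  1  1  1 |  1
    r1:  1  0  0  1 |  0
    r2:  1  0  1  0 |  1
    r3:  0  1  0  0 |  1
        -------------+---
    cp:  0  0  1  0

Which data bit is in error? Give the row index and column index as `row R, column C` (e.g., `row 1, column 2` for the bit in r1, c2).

Recompute each row's even parity and compare to rp:
  r0: data parity 1, sent rp 1 → ok
  r1: data parity 0, sent rp 0 → ok
  r2: data parity 0, sent rp 1 → mismatch
  r3: data parity 1, sent rp 1 → ok
Recompute each column's even parity and compare to cp:
  c0: data parity 0, sent cp 0 → ok
  c1: data parity 0, sent cp 0 → ok
  c2: data parity 0, sent cp 1 → mismatch
  c3: data parity 0, sent cp 0 → ok
Exactly one row (r2) and one column (c2) fail → the flipped bit is at their intersection.

row 2, column 2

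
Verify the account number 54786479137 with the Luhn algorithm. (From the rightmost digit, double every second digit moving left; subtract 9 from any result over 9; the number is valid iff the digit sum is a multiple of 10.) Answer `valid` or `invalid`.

invalid

From the right, keep odd positions and double even positions (subtract 9 from any doubled value over 9):
  doubled (positions 2,4,...): 6 9 8 7 8 → sum 38
  kept (positions 1,3,...): 7 1 7 6 7 5 → sum 33
Total = 71.
71 mod 10 = 1, so the number is invalid.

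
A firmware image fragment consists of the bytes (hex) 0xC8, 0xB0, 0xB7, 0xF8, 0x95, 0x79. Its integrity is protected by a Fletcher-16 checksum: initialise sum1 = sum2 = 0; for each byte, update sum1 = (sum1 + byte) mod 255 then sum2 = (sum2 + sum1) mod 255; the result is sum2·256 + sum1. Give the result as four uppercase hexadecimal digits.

9639

Running sums (mod 255):
  after byte 0 (0xC8): sum1=200, sum2=200
  after byte 1 (0xB0): sum1=121, sum2=66
  after byte 2 (0xB7): sum1=49, sum2=115
  after byte 3 (0xF8): sum1=42, sum2=157
  after byte 4 (0x95): sum1=191, sum2=93
  after byte 5 (0x79): sum1=57, sum2=150
Checksum = sum2·256 + sum1 = 150·256 + 57 = 38457 = 0x9639.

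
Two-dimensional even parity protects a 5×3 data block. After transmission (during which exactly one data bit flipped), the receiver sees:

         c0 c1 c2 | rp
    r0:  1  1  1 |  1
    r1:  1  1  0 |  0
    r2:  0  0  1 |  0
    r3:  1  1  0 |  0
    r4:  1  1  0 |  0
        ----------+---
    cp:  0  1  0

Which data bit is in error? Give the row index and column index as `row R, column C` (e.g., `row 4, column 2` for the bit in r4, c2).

Recompute each row's even parity and compare to rp:
  r0: data parity 1, sent rp 1 → ok
  r1: data parity 0, sent rp 0 → ok
  r2: data parity 1, sent rp 0 → mismatch
  r3: data parity 0, sent rp 0 → ok
  r4: data parity 0, sent rp 0 → ok
Recompute each column's even parity and compare to cp:
  c0: data parity 0, sent cp 0 → ok
  c1: data parity 0, sent cp 1 → mismatch
  c2: data parity 0, sent cp 0 → ok
Exactly one row (r2) and one column (c1) fail → the flipped bit is at their intersection.

row 2, column 1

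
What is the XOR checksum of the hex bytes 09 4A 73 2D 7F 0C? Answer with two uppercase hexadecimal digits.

6E

XOR the bytes together:
  start with 0x09
  0x09 ⊕ 0x4A = 0x43
  0x43 ⊕ 0x73 = 0x30
  0x30 ⊕ 0x2D = 0x1D
  0x1D ⊕ 0x7F = 0x62
  0x62 ⊕ 0x0C = 0x6E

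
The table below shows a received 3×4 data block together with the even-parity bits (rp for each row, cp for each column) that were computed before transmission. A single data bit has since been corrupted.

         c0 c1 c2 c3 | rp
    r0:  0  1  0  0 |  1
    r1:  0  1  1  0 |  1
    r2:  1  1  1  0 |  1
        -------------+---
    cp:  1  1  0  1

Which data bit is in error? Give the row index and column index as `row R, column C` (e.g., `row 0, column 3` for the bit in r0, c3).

Recompute each row's even parity and compare to rp:
  r0: data parity 1, sent rp 1 → ok
  r1: data parity 0, sent rp 1 → mismatch
  r2: data parity 1, sent rp 1 → ok
Recompute each column's even parity and compare to cp:
  c0: data parity 1, sent cp 1 → ok
  c1: data parity 1, sent cp 1 → ok
  c2: data parity 0, sent cp 0 → ok
  c3: data parity 0, sent cp 1 → mismatch
Exactly one row (r1) and one column (c3) fail → the flipped bit is at their intersection.

row 1, column 3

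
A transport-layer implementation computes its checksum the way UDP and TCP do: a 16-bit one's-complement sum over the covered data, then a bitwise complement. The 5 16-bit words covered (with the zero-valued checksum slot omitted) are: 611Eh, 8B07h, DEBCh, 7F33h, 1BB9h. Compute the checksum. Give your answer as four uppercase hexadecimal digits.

One's-complement addition (fold any carry out of bit 15 back into bit 0):
  0x611E + 0x8B07 = 0x0EC25
  0xEC25 + 0xDEBC = 0x1CAE1 → wrap carry → 0xCAE2
  0xCAE2 + 0x7F33 = 0x14A15 → wrap carry → 0x4A16
  0x4A16 + 0x1BB9 = 0x065CF
One's-complement sum = 0x65CF.
Checksum = ~0x65CF & 0xFFFF = 0x9A30.

9A30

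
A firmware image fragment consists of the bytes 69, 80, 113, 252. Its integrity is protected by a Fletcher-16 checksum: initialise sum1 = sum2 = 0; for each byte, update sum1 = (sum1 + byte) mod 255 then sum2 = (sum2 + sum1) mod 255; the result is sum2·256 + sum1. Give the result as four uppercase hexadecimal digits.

E504

Running sums (mod 255):
  after byte 0 (69): sum1=69, sum2=69
  after byte 1 (80): sum1=149, sum2=218
  after byte 2 (113): sum1=7, sum2=225
  after byte 3 (252): sum1=4, sum2=229
Checksum = sum2·256 + sum1 = 229·256 + 4 = 58628 = 0xE504.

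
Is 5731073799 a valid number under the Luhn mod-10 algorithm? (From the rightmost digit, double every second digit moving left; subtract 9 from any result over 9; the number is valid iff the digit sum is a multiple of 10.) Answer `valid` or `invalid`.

From the right, keep odd positions and double even positions (subtract 9 from any doubled value over 9):
  doubled (positions 2,4,...): 9 6 0 6 1 → sum 22
  kept (positions 1,3,...): 9 7 7 1 7 → sum 31
Total = 53.
53 mod 10 = 3, so the number is invalid.

invalid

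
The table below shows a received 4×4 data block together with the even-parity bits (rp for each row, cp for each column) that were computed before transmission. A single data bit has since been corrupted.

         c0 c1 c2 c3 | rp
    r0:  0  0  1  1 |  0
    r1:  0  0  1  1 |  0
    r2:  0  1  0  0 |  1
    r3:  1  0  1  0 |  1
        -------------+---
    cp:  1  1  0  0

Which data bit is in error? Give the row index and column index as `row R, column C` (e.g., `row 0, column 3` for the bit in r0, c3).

Recompute each row's even parity and compare to rp:
  r0: data parity 0, sent rp 0 → ok
  r1: data parity 0, sent rp 0 → ok
  r2: data parity 1, sent rp 1 → ok
  r3: data parity 0, sent rp 1 → mismatch
Recompute each column's even parity and compare to cp:
  c0: data parity 1, sent cp 1 → ok
  c1: data parity 1, sent cp 1 → ok
  c2: data parity 1, sent cp 0 → mismatch
  c3: data parity 0, sent cp 0 → ok
Exactly one row (r3) and one column (c2) fail → the flipped bit is at their intersection.

row 3, column 2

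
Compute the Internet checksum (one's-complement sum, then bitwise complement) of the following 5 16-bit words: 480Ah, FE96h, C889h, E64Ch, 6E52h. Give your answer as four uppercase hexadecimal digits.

One's-complement addition (fold any carry out of bit 15 back into bit 0):
  0x480A + 0xFE96 = 0x146A0 → wrap carry → 0x46A1
  0x46A1 + 0xC889 = 0x10F2A → wrap carry → 0x0F2B
  0x0F2B + 0xE64C = 0x0F577
  0xF577 + 0x6E52 = 0x163C9 → wrap carry → 0x63CA
One's-complement sum = 0x63CA.
Checksum = ~0x63CA & 0xFFFF = 0x9C35.

9C35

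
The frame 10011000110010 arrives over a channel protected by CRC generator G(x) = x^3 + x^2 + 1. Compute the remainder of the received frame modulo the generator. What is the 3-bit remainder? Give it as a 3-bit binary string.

001

Modulo-2 division of 10011000110010 by 1101:
  pos 0: 1001 XOR 1101 = 0100
  pos 1: 1001 XOR 1101 = 0100
  pos 2: 1000 XOR 1101 = 0101
  pos 3: 1010 XOR 1101 = 0111
  pos 4: 1110 XOR 1101 = 0011
  pos 6: 1111 XOR 1101 = 0010
  pos 8: 1000 XOR 1101 = 0101
  pos 9: 1011 XOR 1101 = 0110
  pos 10: 1100 XOR 1101 = 0001
Remainder = 001 (nonzero — an error is detected).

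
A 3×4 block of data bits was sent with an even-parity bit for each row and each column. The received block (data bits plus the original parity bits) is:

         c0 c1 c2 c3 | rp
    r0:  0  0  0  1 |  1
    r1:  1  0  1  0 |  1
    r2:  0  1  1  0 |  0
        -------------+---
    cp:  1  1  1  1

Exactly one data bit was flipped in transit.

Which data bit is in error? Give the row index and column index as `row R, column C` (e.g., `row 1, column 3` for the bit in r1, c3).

row 1, column 2

Recompute each row's even parity and compare to rp:
  r0: data parity 1, sent rp 1 → ok
  r1: data parity 0, sent rp 1 → mismatch
  r2: data parity 0, sent rp 0 → ok
Recompute each column's even parity and compare to cp:
  c0: data parity 1, sent cp 1 → ok
  c1: data parity 1, sent cp 1 → ok
  c2: data parity 0, sent cp 1 → mismatch
  c3: data parity 1, sent cp 1 → ok
Exactly one row (r1) and one column (c2) fail → the flipped bit is at their intersection.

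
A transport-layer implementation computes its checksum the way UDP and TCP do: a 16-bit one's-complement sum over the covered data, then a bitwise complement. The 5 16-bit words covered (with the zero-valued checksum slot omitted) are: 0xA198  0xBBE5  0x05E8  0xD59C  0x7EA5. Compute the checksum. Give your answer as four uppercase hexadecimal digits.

One's-complement addition (fold any carry out of bit 15 back into bit 0):
  0xA198 + 0xBBE5 = 0x15D7D → wrap carry → 0x5D7E
  0x5D7E + 0x05E8 = 0x06366
  0x6366 + 0xD59C = 0x13902 → wrap carry → 0x3903
  0x3903 + 0x7EA5 = 0x0B7A8
One's-complement sum = 0xB7A8.
Checksum = ~0xB7A8 & 0xFFFF = 0x4857.

4857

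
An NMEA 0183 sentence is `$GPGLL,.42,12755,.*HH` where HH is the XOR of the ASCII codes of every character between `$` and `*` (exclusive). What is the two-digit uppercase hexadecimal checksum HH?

XOR the ASCII codes of the payload characters:
  'G' = 0x47 → acc = 0x47
  'P' = 0x50 → acc = 0x17
  'G' = 0x47 → acc = 0x50
  'L' = 0x4C → acc = 0x1C
  'L' = 0x4C → acc = 0x50
  ',' = 0x2C → acc = 0x7C
  '.' = 0x2E → acc = 0x52
  '4' = 0x34 → acc = 0x66
  '2' = 0x32 → acc = 0x54
  ',' = 0x2C → acc = 0x78
  '1' = 0x31 → acc = 0x49
  '2' = 0x32 → acc = 0x7B
  '7' = 0x37 → acc = 0x4C
  '5' = 0x35 → acc = 0x79
  '5' = 0x35 → acc = 0x4C
  ',' = 0x2C → acc = 0x60
  '.' = 0x2E → acc = 0x4E
Checksum = 0x4E.

4E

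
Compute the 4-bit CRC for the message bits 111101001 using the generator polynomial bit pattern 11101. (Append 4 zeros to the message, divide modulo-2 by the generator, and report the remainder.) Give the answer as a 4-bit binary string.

1010

Append 4 zeros: 1111010010000. Divide by 11101 (XOR where the leading bit is 1):
  pos 0: 11110 XOR 11101 = 00011
  pos 3: 11100 XOR 11101 = 00001
  pos 7: 11000 XOR 11101 = 00101
Remainder (last 4 bits) = 1010. This is the CRC / FCS.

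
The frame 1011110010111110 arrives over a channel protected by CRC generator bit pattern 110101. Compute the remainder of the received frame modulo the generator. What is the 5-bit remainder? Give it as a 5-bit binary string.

Modulo-2 division of 1011110010111110 by 110101:
  pos 0: 101111 XOR 110101 = 011010
  pos 1: 110100 XOR 110101 = 000001
  pos 6: 101011 XOR 110101 = 011110
  pos 7: 111101 XOR 110101 = 001000
  pos 9: 100011 XOR 110101 = 010110
  pos 10: 101100 XOR 110101 = 011001
Remainder = 11001 (nonzero — an error is detected).

11001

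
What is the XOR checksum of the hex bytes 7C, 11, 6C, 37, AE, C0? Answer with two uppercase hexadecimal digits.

XOR the bytes together:
  start with 0x7C
  0x7C ⊕ 0x11 = 0x6D
  0x6D ⊕ 0x6C = 0x01
  0x01 ⊕ 0x37 = 0x36
  0x36 ⊕ 0xAE = 0x98
  0x98 ⊕ 0xC0 = 0x58

58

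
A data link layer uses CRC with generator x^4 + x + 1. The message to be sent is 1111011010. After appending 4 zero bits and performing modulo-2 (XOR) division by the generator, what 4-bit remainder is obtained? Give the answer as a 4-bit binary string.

Append 4 zeros: 11110110100000. Divide by 10011 (XOR where the leading bit is 1):
  pos 0: 11110 XOR 10011 = 01101
  pos 1: 11011 XOR 10011 = 01000
  pos 2: 10001 XOR 10011 = 00010
  pos 5: 10010 XOR 10011 = 00001
  pos 9: 10000 XOR 10011 = 00011
Remainder (last 4 bits) = 0011. This is the CRC / FCS.

0011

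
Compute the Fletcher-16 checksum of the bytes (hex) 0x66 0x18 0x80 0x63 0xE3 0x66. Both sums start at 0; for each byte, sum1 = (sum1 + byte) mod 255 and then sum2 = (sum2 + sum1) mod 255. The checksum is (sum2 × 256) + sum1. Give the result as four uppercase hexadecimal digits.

Running sums (mod 255):
  after byte 0 (0x66): sum1=102, sum2=102
  after byte 1 (0x18): sum1=126, sum2=228
  after byte 2 (0x80): sum1=254, sum2=227
  after byte 3 (0x63): sum1=98, sum2=70
  after byte 4 (0xE3): sum1=70, sum2=140
  after byte 5 (0x66): sum1=172, sum2=57
Checksum = sum2·256 + sum1 = 57·256 + 172 = 14764 = 0x39AC.

39AC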